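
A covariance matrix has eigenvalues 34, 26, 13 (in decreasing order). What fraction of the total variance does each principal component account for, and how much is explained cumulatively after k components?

Step 1 — total variance = trace(Sigma) = Σ λ_i = 34 + 26 + 13 = 73.

Step 2 — fraction explained by component i = λ_i / Σ λ:
  PC1: 34/73 = 0.4658
  PC2: 26/73 = 0.3562
  PC3: 13/73 = 0.1781

Step 3 — cumulative fraction after k components = (λ_1 + ... + λ_k) / Σ λ:
  k = 1: 34/73 = 0.4658
  k = 2: (34 + 26)/73 = 60/73 = 0.8219
  k = 3: (34 + 26 + 13)/73 = 73/73 = 1

Summary (fraction, with percent):

explained: PC1 0.4658 (46.58%), PC2 0.3562 (35.62%), PC3 0.1781 (17.81%);  cumulative: 0.4658, 0.8219, 1


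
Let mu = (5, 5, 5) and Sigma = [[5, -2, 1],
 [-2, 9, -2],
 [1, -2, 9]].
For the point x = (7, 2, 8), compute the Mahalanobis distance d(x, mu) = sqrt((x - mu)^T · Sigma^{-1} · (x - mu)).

Step 1 — centre the observation: (x - mu) = (2, -3, 3).

Step 2 — invert Sigma (cofactor / det for 3×3, or solve directly):
  Sigma^{-1} = [[0.2213, 0.046, -0.0144],
 [0.046, 0.1264, 0.023],
 [-0.0144, 0.023, 0.1178]].

Step 3 — form the quadratic (x - mu)^T · Sigma^{-1} · (x - mu):
  Sigma^{-1} · (x - mu) = (0.2615, -0.2184, 0.2557).
  (x - mu)^T · [Sigma^{-1} · (x - mu)] = (2)·(0.2615) + (-3)·(-0.2184) + (3)·(0.2557) = 1.9454.

Step 4 — take square root: d = √(1.9454) ≈ 1.3948.

d(x, mu) = √(1.9454) ≈ 1.3948


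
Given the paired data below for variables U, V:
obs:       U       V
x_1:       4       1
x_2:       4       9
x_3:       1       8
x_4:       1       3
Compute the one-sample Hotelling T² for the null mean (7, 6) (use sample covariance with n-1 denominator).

Step 1 — sample mean vector:
  mean(U) = (4 + 4 + 1 + 1) / 4 = 10/4 = 2.5
  mean(V) = (1 + 9 + 8 + 3) / 4 = 21/4 = 5.25
  x̄ = (2.5, 5.25),  deviation x̄ - mu_0 = (2.5, 5.25) - (7, 6) = (-4.5, -0.75).

Step 2 — sample covariance matrix, S[i,j] = (1/(n-1)) · Σ_k (x_{k,i} - mean_i) · (x_{k,j} - mean_j), divisor n-1 = 3:
  S[U,U] = ((1.5)·(1.5) + (1.5)·(1.5) + (-1.5)·(-1.5) + (-1.5)·(-1.5)) / 3 = 9/3 = 3
  S[U,V] = ((1.5)·(-4.25) + (1.5)·(3.75) + (-1.5)·(2.75) + (-1.5)·(-2.25)) / 3 = -1.5/3 = -0.5
  S[V,V] = ((-4.25)·(-4.25) + (3.75)·(3.75) + (2.75)·(2.75) + (-2.25)·(-2.25)) / 3 = 44.75/3 = 14.9167
  S = [[3, -0.5],
 [-0.5, 14.9167]].

Step 3 — invert S. det(S) = 3·14.9167 - (-0.5)² = 44.5.
  S^{-1} = (1/det) · [[d, -b], [-b, a]] = [[0.3352, 0.0112],
 [0.0112, 0.0674]].

Step 4 — quadratic form (x̄ - mu_0)^T · S^{-1} · (x̄ - mu_0):
  S^{-1} · (x̄ - mu_0) = (-1.5169, -0.1011),
  (x̄ - mu_0)^T · [...] = (-4.5)·(-1.5169) + (-0.75)·(-0.1011) = 6.9017.

Step 5 — scale by n: T² = 4 · 6.9017 = 27.6067.

T² ≈ 27.6067


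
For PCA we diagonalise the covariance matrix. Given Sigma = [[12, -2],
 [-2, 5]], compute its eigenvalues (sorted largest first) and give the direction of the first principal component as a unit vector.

Step 1 — characteristic polynomial of 2×2 Sigma:
  det(Sigma - λI) = λ² - trace · λ + det = 0.
  trace = 12 + 5 = 17, det = 12·5 - (-2)² = 56.
Step 2 — discriminant:
  Δ = trace² - 4·det = 289 - 224 = 65.
Step 3 — eigenvalues:
  λ = (trace ± √Δ)/2 = (17 ± 8.0623)/2,
  λ_1 = 12.5311,  λ_2 = 4.4689.

Step 4 — unit eigenvector for λ_1: solve (Sigma - λ_1 I)v = 0. First row:
  (12 - 12.5311)·v_x + (-2)·v_y = 0, i.e. (-0.5311)·v_x + (-2)·v_y = 0,
  so v ∝ (b, λ_1 - a) = (-2, 0.5311); multiply by -1 so the first entry is positive: u = (2, -0.5311).
  ||u|| = √((2)² + (-0.5311)²) = √(4.2821) ≈ 2.0693,
  v_1 = u/||u|| ≈ (0.9665, -0.2567) (||v_1|| = 1).

λ_1 = 12.5311,  λ_2 = 4.4689;  v_1 ≈ (0.9665, -0.2567)


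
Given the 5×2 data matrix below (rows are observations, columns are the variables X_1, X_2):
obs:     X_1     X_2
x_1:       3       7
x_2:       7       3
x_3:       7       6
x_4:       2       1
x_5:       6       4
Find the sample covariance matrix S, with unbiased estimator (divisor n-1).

Step 1 — column means:
  mean(X_1) = (3 + 7 + 7 + 2 + 6) / 5 = 25/5 = 5
  mean(X_2) = (7 + 3 + 6 + 1 + 4) / 5 = 21/5 = 4.2

Step 2 — sample covariance S[i,j] = (1/(n-1)) · Σ_k (x_{k,i} - mean_i) · (x_{k,j} - mean_j), with n-1 = 4.
  S[X_1,X_1] = ((-2)·(-2) + (2)·(2) + (2)·(2) + (-3)·(-3) + (1)·(1)) / 4 = 22/4 = 5.5
  S[X_1,X_2] = ((-2)·(2.8) + (2)·(-1.2) + (2)·(1.8) + (-3)·(-3.2) + (1)·(-0.2)) / 4 = 5/4 = 1.25
  S[X_2,X_2] = ((2.8)·(2.8) + (-1.2)·(-1.2) + (1.8)·(1.8) + (-3.2)·(-3.2) + (-0.2)·(-0.2)) / 4 = 22.8/4 = 5.7

S is symmetric (S[j,i] = S[i,j]). Assembling:

S = [[5.5, 1.25],
 [1.25, 5.7]]


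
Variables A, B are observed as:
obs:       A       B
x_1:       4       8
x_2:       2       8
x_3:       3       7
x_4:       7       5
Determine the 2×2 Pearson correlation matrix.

Step 1 — column means:
  mean(A) = (4 + 2 + 3 + 7) / 4 = 16/4 = 4
  mean(B) = (8 + 8 + 7 + 5) / 4 = 28/4 = 7

Step 2 — sample variances and covariances s[i,j] = (1/(n-1)) · Σ_k (x_{k,i} - mean_i) · (x_{k,j} - mean_j), with n-1 = 3:
  s[A,A] = ((0)·(0) + (-2)·(-2) + (-1)·(-1) + (3)·(3)) / 3 = 14/3 = 4.6667
  s[A,B] = ((0)·(1) + (-2)·(1) + (-1)·(0) + (3)·(-2)) / 3 = -8/3 = -2.6667
  s[B,B] = ((1)·(1) + (1)·(1) + (0)·(0) + (-2)·(-2)) / 3 = 6/3 = 2
  Sample standard deviations s_i = √(s[i,i]):
  s(A) = √(4.6667) = 2.1602
  s(B) = √(2) = 1.4142

Step 3 — r_{ij} = s_{ij} / (s_i · s_j):
  r[A,A] = 1 (diagonal).
  r[A,B] = -2.6667 / (2.1602 · 1.4142) = -2.6667 / 3.0551 = -0.8729
  r[B,B] = 1 (diagonal).

R is symmetric with unit diagonal. Assembling:

R = [[1, -0.8729],
 [-0.8729, 1]]


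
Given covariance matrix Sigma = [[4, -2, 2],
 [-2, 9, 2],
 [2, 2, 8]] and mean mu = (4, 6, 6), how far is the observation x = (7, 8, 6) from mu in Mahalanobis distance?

Step 1 — centre the observation: (x - mu) = (3, 2, 0).

Step 2 — invert Sigma (cofactor / det for 3×3, or solve directly):
  Sigma^{-1} = [[0.3617, 0.1064, -0.117],
 [0.1064, 0.1489, -0.0638],
 [-0.117, -0.0638, 0.1702]].

Step 3 — form the quadratic (x - mu)^T · Sigma^{-1} · (x - mu):
  Sigma^{-1} · (x - mu) = (1.2979, 0.617, -0.4787).
  (x - mu)^T · [Sigma^{-1} · (x - mu)] = (3)·(1.2979) + (2)·(0.617) + (0)·(-0.4787) = 5.1277.

Step 4 — take square root: d = √(5.1277) ≈ 2.2644.

d(x, mu) = √(5.1277) ≈ 2.2644


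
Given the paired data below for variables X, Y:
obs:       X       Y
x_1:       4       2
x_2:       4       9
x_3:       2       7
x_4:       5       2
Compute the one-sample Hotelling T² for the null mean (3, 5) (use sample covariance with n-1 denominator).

Step 1 — sample mean vector:
  mean(X) = (4 + 4 + 2 + 5) / 4 = 15/4 = 3.75
  mean(Y) = (2 + 9 + 7 + 2) / 4 = 20/4 = 5
  x̄ = (3.75, 5),  deviation x̄ - mu_0 = (3.75, 5) - (3, 5) = (0.75, 0).

Step 2 — sample covariance matrix, S[i,j] = (1/(n-1)) · Σ_k (x_{k,i} - mean_i) · (x_{k,j} - mean_j), divisor n-1 = 3:
  S[X,X] = ((0.25)·(0.25) + (0.25)·(0.25) + (-1.75)·(-1.75) + (1.25)·(1.25)) / 3 = 4.75/3 = 1.5833
  S[X,Y] = ((0.25)·(-3) + (0.25)·(4) + (-1.75)·(2) + (1.25)·(-3)) / 3 = -7/3 = -2.3333
  S[Y,Y] = ((-3)·(-3) + (4)·(4) + (2)·(2) + (-3)·(-3)) / 3 = 38/3 = 12.6667
  S = [[1.5833, -2.3333],
 [-2.3333, 12.6667]].

Step 3 — invert S. det(S) = 1.5833·12.6667 - (-2.3333)² = 14.6111.
  S^{-1} = (1/det) · [[d, -b], [-b, a]] = [[0.8669, 0.1597],
 [0.1597, 0.1084]].

Step 4 — quadratic form (x̄ - mu_0)^T · S^{-1} · (x̄ - mu_0):
  S^{-1} · (x̄ - mu_0) = (0.6502, 0.1198),
  (x̄ - mu_0)^T · [...] = (0.75)·(0.6502) + (0)·(0.1198) = 0.4876.

Step 5 — scale by n: T² = 4 · 0.4876 = 1.9506.

T² ≈ 1.9506


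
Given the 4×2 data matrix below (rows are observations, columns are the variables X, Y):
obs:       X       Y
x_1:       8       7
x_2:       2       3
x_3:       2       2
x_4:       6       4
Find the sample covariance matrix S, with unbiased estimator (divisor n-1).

Step 1 — column means:
  mean(X) = (8 + 2 + 2 + 6) / 4 = 18/4 = 4.5
  mean(Y) = (7 + 3 + 2 + 4) / 4 = 16/4 = 4

Step 2 — sample covariance S[i,j] = (1/(n-1)) · Σ_k (x_{k,i} - mean_i) · (x_{k,j} - mean_j), with n-1 = 3.
  S[X,X] = ((3.5)·(3.5) + (-2.5)·(-2.5) + (-2.5)·(-2.5) + (1.5)·(1.5)) / 3 = 27/3 = 9
  S[X,Y] = ((3.5)·(3) + (-2.5)·(-1) + (-2.5)·(-2) + (1.5)·(0)) / 3 = 18/3 = 6
  S[Y,Y] = ((3)·(3) + (-1)·(-1) + (-2)·(-2) + (0)·(0)) / 3 = 14/3 = 4.6667

S is symmetric (S[j,i] = S[i,j]). Assembling:

S = [[9, 6],
 [6, 4.6667]]


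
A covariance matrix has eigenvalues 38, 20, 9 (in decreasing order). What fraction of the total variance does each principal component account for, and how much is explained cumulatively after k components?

Step 1 — total variance = trace(Sigma) = Σ λ_i = 38 + 20 + 9 = 67.

Step 2 — fraction explained by component i = λ_i / Σ λ:
  PC1: 38/67 = 0.5672
  PC2: 20/67 = 0.2985
  PC3: 9/67 = 0.1343

Step 3 — cumulative fraction after k components = (λ_1 + ... + λ_k) / Σ λ:
  k = 1: 38/67 = 0.5672
  k = 2: (38 + 20)/67 = 58/67 = 0.8657
  k = 3: (38 + 20 + 9)/67 = 67/67 = 1

Summary (fraction, with percent):

explained: PC1 0.5672 (56.72%), PC2 0.2985 (29.85%), PC3 0.1343 (13.43%);  cumulative: 0.5672, 0.8657, 1


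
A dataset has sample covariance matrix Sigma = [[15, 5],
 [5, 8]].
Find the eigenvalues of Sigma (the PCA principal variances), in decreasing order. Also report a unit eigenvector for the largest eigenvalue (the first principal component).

Step 1 — characteristic polynomial of 2×2 Sigma:
  det(Sigma - λI) = λ² - trace · λ + det = 0.
  trace = 15 + 8 = 23, det = 15·8 - (5)² = 95.
Step 2 — discriminant:
  Δ = trace² - 4·det = 529 - 380 = 149.
Step 3 — eigenvalues:
  λ = (trace ± √Δ)/2 = (23 ± 12.2066)/2,
  λ_1 = 17.6033,  λ_2 = 5.3967.

Step 4 — unit eigenvector for λ_1: solve (Sigma - λ_1 I)v = 0. First row:
  (15 - 17.6033)·v_x + (5)·v_y = 0, i.e. (-2.6033)·v_x + (5)·v_y = 0,
  so v ∝ (b, λ_1 - a) = (5, 2.6033) = u.
  ||u|| = √((5)² + (2.6033)²) = √(31.7771) ≈ 5.6371,
  v_1 = u/||u|| ≈ (0.887, 0.4618) (||v_1|| = 1).

λ_1 = 17.6033,  λ_2 = 5.3967;  v_1 ≈ (0.887, 0.4618)


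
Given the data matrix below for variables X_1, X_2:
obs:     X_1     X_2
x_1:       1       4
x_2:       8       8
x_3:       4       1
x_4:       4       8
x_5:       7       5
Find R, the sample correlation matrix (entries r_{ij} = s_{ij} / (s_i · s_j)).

Step 1 — column means:
  mean(X_1) = (1 + 8 + 4 + 4 + 7) / 5 = 24/5 = 4.8
  mean(X_2) = (4 + 8 + 1 + 8 + 5) / 5 = 26/5 = 5.2

Step 2 — sample variances and covariances s[i,j] = (1/(n-1)) · Σ_k (x_{k,i} - mean_i) · (x_{k,j} - mean_j), with n-1 = 4:
  s[X_1,X_1] = ((-3.8)·(-3.8) + (3.2)·(3.2) + (-0.8)·(-0.8) + (-0.8)·(-0.8) + (2.2)·(2.2)) / 4 = 30.8/4 = 7.7
  s[X_1,X_2] = ((-3.8)·(-1.2) + (3.2)·(2.8) + (-0.8)·(-4.2) + (-0.8)·(2.8) + (2.2)·(-0.2)) / 4 = 14.2/4 = 3.55
  s[X_2,X_2] = ((-1.2)·(-1.2) + (2.8)·(2.8) + (-4.2)·(-4.2) + (2.8)·(2.8) + (-0.2)·(-0.2)) / 4 = 34.8/4 = 8.7
  Sample standard deviations s_i = √(s[i,i]):
  s(X_1) = √(7.7) = 2.7749
  s(X_2) = √(8.7) = 2.9496

Step 3 — r_{ij} = s_{ij} / (s_i · s_j):
  r[X_1,X_1] = 1 (diagonal).
  r[X_1,X_2] = 3.55 / (2.7749 · 2.9496) = 3.55 / 8.1847 = 0.4337
  r[X_2,X_2] = 1 (diagonal).

R is symmetric with unit diagonal. Assembling:

R = [[1, 0.4337],
 [0.4337, 1]]


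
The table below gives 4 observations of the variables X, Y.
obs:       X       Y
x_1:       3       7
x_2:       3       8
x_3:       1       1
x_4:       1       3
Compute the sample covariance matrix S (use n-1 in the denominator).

Step 1 — column means:
  mean(X) = (3 + 3 + 1 + 1) / 4 = 8/4 = 2
  mean(Y) = (7 + 8 + 1 + 3) / 4 = 19/4 = 4.75

Step 2 — sample covariance S[i,j] = (1/(n-1)) · Σ_k (x_{k,i} - mean_i) · (x_{k,j} - mean_j), with n-1 = 3.
  S[X,X] = ((1)·(1) + (1)·(1) + (-1)·(-1) + (-1)·(-1)) / 3 = 4/3 = 1.3333
  S[X,Y] = ((1)·(2.25) + (1)·(3.25) + (-1)·(-3.75) + (-1)·(-1.75)) / 3 = 11/3 = 3.6667
  S[Y,Y] = ((2.25)·(2.25) + (3.25)·(3.25) + (-3.75)·(-3.75) + (-1.75)·(-1.75)) / 3 = 32.75/3 = 10.9167

S is symmetric (S[j,i] = S[i,j]). Assembling:

S = [[1.3333, 3.6667],
 [3.6667, 10.9167]]


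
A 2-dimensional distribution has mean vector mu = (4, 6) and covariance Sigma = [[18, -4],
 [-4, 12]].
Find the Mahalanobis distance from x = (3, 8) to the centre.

Step 1 — centre the observation: (x - mu) = (-1, 2).

Step 2 — invert Sigma. det(Sigma) = 18·12 - (-4)² = 200.
  Sigma^{-1} = (1/det) · [[d, -b], [-b, a]] = [[0.06, 0.02],
 [0.02, 0.09]].

Step 3 — form the quadratic (x - mu)^T · Sigma^{-1} · (x - mu):
  Sigma^{-1} · (x - mu) = (-0.02, 0.16).
  (x - mu)^T · [Sigma^{-1} · (x - mu)] = (-1)·(-0.02) + (2)·(0.16) = 0.34.

Step 4 — take square root: d = √(0.34) ≈ 0.5831.

d(x, mu) = √(0.34) ≈ 0.5831


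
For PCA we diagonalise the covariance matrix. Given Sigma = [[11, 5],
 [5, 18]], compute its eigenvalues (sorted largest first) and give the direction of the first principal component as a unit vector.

Step 1 — characteristic polynomial of 2×2 Sigma:
  det(Sigma - λI) = λ² - trace · λ + det = 0.
  trace = 11 + 18 = 29, det = 11·18 - (5)² = 173.
Step 2 — discriminant:
  Δ = trace² - 4·det = 841 - 692 = 149.
Step 3 — eigenvalues:
  λ = (trace ± √Δ)/2 = (29 ± 12.2066)/2,
  λ_1 = 20.6033,  λ_2 = 8.3967.

Step 4 — unit eigenvector for λ_1: solve (Sigma - λ_1 I)v = 0. First row:
  (11 - 20.6033)·v_x + (5)·v_y = 0, i.e. (-9.6033)·v_x + (5)·v_y = 0,
  so v ∝ (b, λ_1 - a) = (5, 9.6033) = u.
  ||u|| = √((5)² + (9.6033)²) = √(117.2229) ≈ 10.827,
  v_1 = u/||u|| ≈ (0.4618, 0.887) (||v_1|| = 1).

λ_1 = 20.6033,  λ_2 = 8.3967;  v_1 ≈ (0.4618, 0.887)


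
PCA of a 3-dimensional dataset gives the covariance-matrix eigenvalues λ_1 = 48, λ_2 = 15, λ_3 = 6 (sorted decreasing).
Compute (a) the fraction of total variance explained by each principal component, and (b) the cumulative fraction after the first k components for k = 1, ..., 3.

Step 1 — total variance = trace(Sigma) = Σ λ_i = 48 + 15 + 6 = 69.

Step 2 — fraction explained by component i = λ_i / Σ λ:
  PC1: 48/69 = 0.6957
  PC2: 15/69 = 0.2174
  PC3: 6/69 = 0.087

Step 3 — cumulative fraction after k components = (λ_1 + ... + λ_k) / Σ λ:
  k = 1: 48/69 = 0.6957
  k = 2: (48 + 15)/69 = 63/69 = 0.913
  k = 3: (48 + 15 + 6)/69 = 69/69 = 1

Summary (fraction, with percent):

explained: PC1 0.6957 (69.57%), PC2 0.2174 (21.74%), PC3 0.087 (8.7%);  cumulative: 0.6957, 0.913, 1


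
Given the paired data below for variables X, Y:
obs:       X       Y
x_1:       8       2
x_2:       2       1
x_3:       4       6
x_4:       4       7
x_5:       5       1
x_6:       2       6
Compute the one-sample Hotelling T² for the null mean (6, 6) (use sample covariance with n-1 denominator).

Step 1 — sample mean vector:
  mean(X) = (8 + 2 + 4 + 4 + 5 + 2) / 6 = 25/6 = 4.1667
  mean(Y) = (2 + 1 + 6 + 7 + 1 + 6) / 6 = 23/6 = 3.8333
  x̄ = (4.1667, 3.8333),  deviation x̄ - mu_0 = (4.1667, 3.8333) - (6, 6) = (-1.8333, -2.1667).

Step 2 — sample covariance matrix, S[i,j] = (1/(n-1)) · Σ_k (x_{k,i} - mean_i) · (x_{k,j} - mean_j), divisor n-1 = 5:
  S[X,X] = ((3.8333)·(3.8333) + (-2.1667)·(-2.1667) + (-0.1667)·(-0.1667) + (-0.1667)·(-0.1667) + (0.8333)·(0.8333) + (-2.1667)·(-2.1667)) / 5 = 24.8333/5 = 4.9667
  S[X,Y] = ((3.8333)·(-1.8333) + (-2.1667)·(-2.8333) + (-0.1667)·(2.1667) + (-0.1667)·(3.1667) + (0.8333)·(-2.8333) + (-2.1667)·(2.1667)) / 5 = -8.8333/5 = -1.7667
  S[Y,Y] = ((-1.8333)·(-1.8333) + (-2.8333)·(-2.8333) + (2.1667)·(2.1667) + (3.1667)·(3.1667) + (-2.8333)·(-2.8333) + (2.1667)·(2.1667)) / 5 = 38.8333/5 = 7.7667
  S = [[4.9667, -1.7667],
 [-1.7667, 7.7667]].

Step 3 — invert S. det(S) = 4.9667·7.7667 - (-1.7667)² = 35.4533.
  S^{-1} = (1/det) · [[d, -b], [-b, a]] = [[0.2191, 0.0498],
 [0.0498, 0.1401]].

Step 4 — quadratic form (x̄ - mu_0)^T · S^{-1} · (x̄ - mu_0):
  S^{-1} · (x̄ - mu_0) = (-0.5096, -0.3949),
  (x̄ - mu_0)^T · [...] = (-1.8333)·(-0.5096) + (-2.1667)·(-0.3949) = 1.7898.

Step 5 — scale by n: T² = 6 · 1.7898 = 10.739.

T² ≈ 10.739


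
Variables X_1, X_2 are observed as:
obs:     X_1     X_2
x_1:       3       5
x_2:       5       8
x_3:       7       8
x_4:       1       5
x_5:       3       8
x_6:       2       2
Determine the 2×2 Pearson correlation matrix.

Step 1 — column means:
  mean(X_1) = (3 + 5 + 7 + 1 + 3 + 2) / 6 = 21/6 = 3.5
  mean(X_2) = (5 + 8 + 8 + 5 + 8 + 2) / 6 = 36/6 = 6

Step 2 — sample variances and covariances s[i,j] = (1/(n-1)) · Σ_k (x_{k,i} - mean_i) · (x_{k,j} - mean_j), with n-1 = 5:
  s[X_1,X_1] = ((-0.5)·(-0.5) + (1.5)·(1.5) + (3.5)·(3.5) + (-2.5)·(-2.5) + (-0.5)·(-0.5) + (-1.5)·(-1.5)) / 5 = 23.5/5 = 4.7
  s[X_1,X_2] = ((-0.5)·(-1) + (1.5)·(2) + (3.5)·(2) + (-2.5)·(-1) + (-0.5)·(2) + (-1.5)·(-4)) / 5 = 18/5 = 3.6
  s[X_2,X_2] = ((-1)·(-1) + (2)·(2) + (2)·(2) + (-1)·(-1) + (2)·(2) + (-4)·(-4)) / 5 = 30/5 = 6
  Sample standard deviations s_i = √(s[i,i]):
  s(X_1) = √(4.7) = 2.1679
  s(X_2) = √(6) = 2.4495

Step 3 — r_{ij} = s_{ij} / (s_i · s_j):
  r[X_1,X_1] = 1 (diagonal).
  r[X_1,X_2] = 3.6 / (2.1679 · 2.4495) = 3.6 / 5.3104 = 0.6779
  r[X_2,X_2] = 1 (diagonal).

R is symmetric with unit diagonal. Assembling:

R = [[1, 0.6779],
 [0.6779, 1]]


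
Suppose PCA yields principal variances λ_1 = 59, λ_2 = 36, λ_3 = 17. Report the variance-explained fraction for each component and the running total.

Step 1 — total variance = trace(Sigma) = Σ λ_i = 59 + 36 + 17 = 112.

Step 2 — fraction explained by component i = λ_i / Σ λ:
  PC1: 59/112 = 0.5268
  PC2: 36/112 = 0.3214
  PC3: 17/112 = 0.1518

Step 3 — cumulative fraction after k components = (λ_1 + ... + λ_k) / Σ λ:
  k = 1: 59/112 = 0.5268
  k = 2: (59 + 36)/112 = 95/112 = 0.8482
  k = 3: (59 + 36 + 17)/112 = 112/112 = 1

Summary (fraction, with percent):

explained: PC1 0.5268 (52.68%), PC2 0.3214 (32.14%), PC3 0.1518 (15.18%);  cumulative: 0.5268, 0.8482, 1


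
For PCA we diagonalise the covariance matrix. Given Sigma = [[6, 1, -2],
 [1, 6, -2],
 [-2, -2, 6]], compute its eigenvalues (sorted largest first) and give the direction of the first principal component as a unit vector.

Step 1 — characteristic polynomial p(λ) = det(λI - Sigma) = λ³ - tr·λ² + c_1·λ - det, where tr = trace, c_1 = sum of the principal 2×2 minors, det = det(Sigma):
  tr = 6 + 6 + 6 = 18,
  c_1 = (6·6 - (1)²) + (6·6 - (-2)²) + (6·6 - (-2)²) = 35 + 32 + 32 = 99,
  det = 6·(6·6 - (-2)²) - (1)·((1)·6 - (-2)·(-2)) + (-2)·((1)·(-2) - 6·(-2)) = 6·(32) - (1)·(2) + (-2)·(10) = 170.
  So p(λ) = λ³ - 18λ² + 99λ - 170.
Step 2 — look for an integer root (rational root theorem: any rational root is an integer divisor of 170). Testing λ = 5:
  p(5) = 125 - 450 + 495 - 170 = 0  ✓
  Dividing out (λ - 5): p(λ) = (λ - 5)(λ² - 13λ + 34).
Step 3 — remaining eigenvalues from the quadratic λ² - 13λ + 34 = 0:
  Δ = 13² - 4·34 = 169 - 136 = 33,  λ = (13 ± √33)/2 = (13 ± 5.7446)/2 ≈ 9.3723 or 3.6277.
  Sorted: λ_1 = 9.3723,  λ_2 = 5,  λ_3 = 3.6277  (check: sum = 18 = tr ✓).

Step 4 — unit eigenvector for λ_1 ≈ 9.3723: v spans the null space of (Sigma - λ_1 I), whose rows are
  r_1 = (-3.3723, 1, -2),  r_2 = (1, -3.3723, -2),  r_3 = (-2, -2, -3.3723).
  v is orthogonal to every row, so take v ∝ r_1 × r_2 = ((1)·(-2) - (-2)·(-3.3723), (-2)·(1) - (-3.3723)·(-2), (-3.3723)·(-3.3723) - (1)·(1)) ≈ (-8.7446, -8.7446, 10.3723).
  Rescale (multiply by -1 so the first nonzero entry is positive): u = (8.7446, 8.7446, -10.3723).
  ||u|| = √((8.7446)² + (8.7446)² + (-10.3723)²) = √(260.519) ≈ 16.1406,  v_1 = u/||u|| ≈ (0.5418, 0.5418, -0.6426) (||v_1|| = 1).

λ_1 = 9.3723,  λ_2 = 5,  λ_3 = 3.6277;  v_1 ≈ (0.5418, 0.5418, -0.6426)


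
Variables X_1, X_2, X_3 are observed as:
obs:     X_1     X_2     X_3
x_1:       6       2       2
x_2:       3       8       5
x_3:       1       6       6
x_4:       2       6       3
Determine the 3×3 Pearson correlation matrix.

Step 1 — column means:
  mean(X_1) = (6 + 3 + 1 + 2) / 4 = 12/4 = 3
  mean(X_2) = (2 + 8 + 6 + 6) / 4 = 22/4 = 5.5
  mean(X_3) = (2 + 5 + 6 + 3) / 4 = 16/4 = 4

Step 2 — sample variances and covariances s[i,j] = (1/(n-1)) · Σ_k (x_{k,i} - mean_i) · (x_{k,j} - mean_j), with n-1 = 3:
  s[X_1,X_1] = ((3)·(3) + (0)·(0) + (-2)·(-2) + (-1)·(-1)) / 3 = 14/3 = 4.6667
  s[X_1,X_2] = ((3)·(-3.5) + (0)·(2.5) + (-2)·(0.5) + (-1)·(0.5)) / 3 = -12/3 = -4
  s[X_1,X_3] = ((3)·(-2) + (0)·(1) + (-2)·(2) + (-1)·(-1)) / 3 = -9/3 = -3
  s[X_2,X_2] = ((-3.5)·(-3.5) + (2.5)·(2.5) + (0.5)·(0.5) + (0.5)·(0.5)) / 3 = 19/3 = 6.3333
  s[X_2,X_3] = ((-3.5)·(-2) + (2.5)·(1) + (0.5)·(2) + (0.5)·(-1)) / 3 = 10/3 = 3.3333
  s[X_3,X_3] = ((-2)·(-2) + (1)·(1) + (2)·(2) + (-1)·(-1)) / 3 = 10/3 = 3.3333
  Sample standard deviations s_i = √(s[i,i]):
  s(X_1) = √(4.6667) = 2.1602
  s(X_2) = √(6.3333) = 2.5166
  s(X_3) = √(3.3333) = 1.8257

Step 3 — r_{ij} = s_{ij} / (s_i · s_j):
  r[X_1,X_1] = 1 (diagonal).
  r[X_1,X_2] = -4 / (2.1602 · 2.5166) = -4 / 5.4365 = -0.7358
  r[X_1,X_3] = -3 / (2.1602 · 1.8257) = -3 / 3.9441 = -0.7606
  r[X_2,X_2] = 1 (diagonal).
  r[X_2,X_3] = 3.3333 / (2.5166 · 1.8257) = 3.3333 / 4.5947 = 0.7255
  r[X_3,X_3] = 1 (diagonal).

R is symmetric with unit diagonal. Assembling:

R = [[1, -0.7358, -0.7606],
 [-0.7358, 1, 0.7255],
 [-0.7606, 0.7255, 1]]


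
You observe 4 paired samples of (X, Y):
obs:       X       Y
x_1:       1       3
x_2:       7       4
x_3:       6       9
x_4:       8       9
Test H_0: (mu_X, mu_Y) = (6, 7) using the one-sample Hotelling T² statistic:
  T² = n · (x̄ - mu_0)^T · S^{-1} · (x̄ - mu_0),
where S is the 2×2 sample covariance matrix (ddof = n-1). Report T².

Step 1 — sample mean vector:
  mean(X) = (1 + 7 + 6 + 8) / 4 = 22/4 = 5.5
  mean(Y) = (3 + 4 + 9 + 9) / 4 = 25/4 = 6.25
  x̄ = (5.5, 6.25),  deviation x̄ - mu_0 = (5.5, 6.25) - (6, 7) = (-0.5, -0.75).

Step 2 — sample covariance matrix, S[i,j] = (1/(n-1)) · Σ_k (x_{k,i} - mean_i) · (x_{k,j} - mean_j), divisor n-1 = 3:
  S[X,X] = ((-4.5)·(-4.5) + (1.5)·(1.5) + (0.5)·(0.5) + (2.5)·(2.5)) / 3 = 29/3 = 9.6667
  S[X,Y] = ((-4.5)·(-3.25) + (1.5)·(-2.25) + (0.5)·(2.75) + (2.5)·(2.75)) / 3 = 19.5/3 = 6.5
  S[Y,Y] = ((-3.25)·(-3.25) + (-2.25)·(-2.25) + (2.75)·(2.75) + (2.75)·(2.75)) / 3 = 30.75/3 = 10.25
  S = [[9.6667, 6.5],
 [6.5, 10.25]].

Step 3 — invert S. det(S) = 9.6667·10.25 - (6.5)² = 56.8333.
  S^{-1} = (1/det) · [[d, -b], [-b, a]] = [[0.1804, -0.1144],
 [-0.1144, 0.1701]].

Step 4 — quadratic form (x̄ - mu_0)^T · S^{-1} · (x̄ - mu_0):
  S^{-1} · (x̄ - mu_0) = (-0.0044, -0.0704),
  (x̄ - mu_0)^T · [...] = (-0.5)·(-0.0044) + (-0.75)·(-0.0704) = 0.055.

Step 5 — scale by n: T² = 4 · 0.055 = 0.2199.

T² ≈ 0.2199


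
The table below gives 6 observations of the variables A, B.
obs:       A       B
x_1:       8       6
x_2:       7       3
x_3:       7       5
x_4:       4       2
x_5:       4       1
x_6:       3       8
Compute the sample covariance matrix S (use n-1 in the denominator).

Step 1 — column means:
  mean(A) = (8 + 7 + 7 + 4 + 4 + 3) / 6 = 33/6 = 5.5
  mean(B) = (6 + 3 + 5 + 2 + 1 + 8) / 6 = 25/6 = 4.1667

Step 2 — sample covariance S[i,j] = (1/(n-1)) · Σ_k (x_{k,i} - mean_i) · (x_{k,j} - mean_j), with n-1 = 5.
  S[A,A] = ((2.5)·(2.5) + (1.5)·(1.5) + (1.5)·(1.5) + (-1.5)·(-1.5) + (-1.5)·(-1.5) + (-2.5)·(-2.5)) / 5 = 21.5/5 = 4.3
  S[A,B] = ((2.5)·(1.8333) + (1.5)·(-1.1667) + (1.5)·(0.8333) + (-1.5)·(-2.1667) + (-1.5)·(-3.1667) + (-2.5)·(3.8333)) / 5 = 2.5/5 = 0.5
  S[B,B] = ((1.8333)·(1.8333) + (-1.1667)·(-1.1667) + (0.8333)·(0.8333) + (-2.1667)·(-2.1667) + (-3.1667)·(-3.1667) + (3.8333)·(3.8333)) / 5 = 34.8333/5 = 6.9667

S is symmetric (S[j,i] = S[i,j]). Assembling:

S = [[4.3, 0.5],
 [0.5, 6.9667]]


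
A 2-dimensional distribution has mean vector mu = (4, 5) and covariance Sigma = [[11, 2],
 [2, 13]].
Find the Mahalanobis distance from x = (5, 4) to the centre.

Step 1 — centre the observation: (x - mu) = (1, -1).

Step 2 — invert Sigma. det(Sigma) = 11·13 - (2)² = 139.
  Sigma^{-1} = (1/det) · [[d, -b], [-b, a]] = [[0.0935, -0.0144],
 [-0.0144, 0.0791]].

Step 3 — form the quadratic (x - mu)^T · Sigma^{-1} · (x - mu):
  Sigma^{-1} · (x - mu) = (0.1079, -0.0935).
  (x - mu)^T · [Sigma^{-1} · (x - mu)] = (1)·(0.1079) + (-1)·(-0.0935) = 0.2014.

Step 4 — take square root: d = √(0.2014) ≈ 0.4488.

d(x, mu) = √(0.2014) ≈ 0.4488


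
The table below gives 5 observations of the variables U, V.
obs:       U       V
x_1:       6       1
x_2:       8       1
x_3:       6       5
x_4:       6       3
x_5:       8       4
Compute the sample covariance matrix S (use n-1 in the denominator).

Step 1 — column means:
  mean(U) = (6 + 8 + 6 + 6 + 8) / 5 = 34/5 = 6.8
  mean(V) = (1 + 1 + 5 + 3 + 4) / 5 = 14/5 = 2.8

Step 2 — sample covariance S[i,j] = (1/(n-1)) · Σ_k (x_{k,i} - mean_i) · (x_{k,j} - mean_j), with n-1 = 4.
  S[U,U] = ((-0.8)·(-0.8) + (1.2)·(1.2) + (-0.8)·(-0.8) + (-0.8)·(-0.8) + (1.2)·(1.2)) / 4 = 4.8/4 = 1.2
  S[U,V] = ((-0.8)·(-1.8) + (1.2)·(-1.8) + (-0.8)·(2.2) + (-0.8)·(0.2) + (1.2)·(1.2)) / 4 = -1.2/4 = -0.3
  S[V,V] = ((-1.8)·(-1.8) + (-1.8)·(-1.8) + (2.2)·(2.2) + (0.2)·(0.2) + (1.2)·(1.2)) / 4 = 12.8/4 = 3.2

S is symmetric (S[j,i] = S[i,j]). Assembling:

S = [[1.2, -0.3],
 [-0.3, 3.2]]


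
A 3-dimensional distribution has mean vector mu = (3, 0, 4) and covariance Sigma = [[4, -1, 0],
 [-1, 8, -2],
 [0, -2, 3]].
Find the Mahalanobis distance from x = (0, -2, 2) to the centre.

Step 1 — centre the observation: (x - mu) = (-3, -2, -2).

Step 2 — invert Sigma (cofactor / det for 3×3, or solve directly):
  Sigma^{-1} = [[0.2597, 0.039, 0.026],
 [0.039, 0.1558, 0.1039],
 [0.026, 0.1039, 0.4026]].

Step 3 — form the quadratic (x - mu)^T · Sigma^{-1} · (x - mu):
  Sigma^{-1} · (x - mu) = (-0.9091, -0.6364, -1.0909).
  (x - mu)^T · [Sigma^{-1} · (x - mu)] = (-3)·(-0.9091) + (-2)·(-0.6364) + (-2)·(-1.0909) = 6.1818.

Step 4 — take square root: d = √(6.1818) ≈ 2.4863.

d(x, mu) = √(6.1818) ≈ 2.4863


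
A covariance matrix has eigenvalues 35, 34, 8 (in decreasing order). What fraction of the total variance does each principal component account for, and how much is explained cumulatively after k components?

Step 1 — total variance = trace(Sigma) = Σ λ_i = 35 + 34 + 8 = 77.

Step 2 — fraction explained by component i = λ_i / Σ λ:
  PC1: 35/77 = 0.4545
  PC2: 34/77 = 0.4416
  PC3: 8/77 = 0.1039

Step 3 — cumulative fraction after k components = (λ_1 + ... + λ_k) / Σ λ:
  k = 1: 35/77 = 0.4545
  k = 2: (35 + 34)/77 = 69/77 = 0.8961
  k = 3: (35 + 34 + 8)/77 = 77/77 = 1

Summary (fraction, with percent):

explained: PC1 0.4545 (45.45%), PC2 0.4416 (44.16%), PC3 0.1039 (10.39%);  cumulative: 0.4545, 0.8961, 1


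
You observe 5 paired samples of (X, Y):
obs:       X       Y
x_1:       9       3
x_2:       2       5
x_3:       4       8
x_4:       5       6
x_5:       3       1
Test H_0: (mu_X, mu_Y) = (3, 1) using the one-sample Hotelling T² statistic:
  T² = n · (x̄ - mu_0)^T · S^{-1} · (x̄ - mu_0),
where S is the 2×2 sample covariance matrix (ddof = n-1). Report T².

Step 1 — sample mean vector:
  mean(X) = (9 + 2 + 4 + 5 + 3) / 5 = 23/5 = 4.6
  mean(Y) = (3 + 5 + 8 + 6 + 1) / 5 = 23/5 = 4.6
  x̄ = (4.6, 4.6),  deviation x̄ - mu_0 = (4.6, 4.6) - (3, 1) = (1.6, 3.6).

Step 2 — sample covariance matrix, S[i,j] = (1/(n-1)) · Σ_k (x_{k,i} - mean_i) · (x_{k,j} - mean_j), divisor n-1 = 4:
  S[X,X] = ((4.4)·(4.4) + (-2.6)·(-2.6) + (-0.6)·(-0.6) + (0.4)·(0.4) + (-1.6)·(-1.6)) / 4 = 29.2/4 = 7.3
  S[X,Y] = ((4.4)·(-1.6) + (-2.6)·(0.4) + (-0.6)·(3.4) + (0.4)·(1.4) + (-1.6)·(-3.6)) / 4 = -3.8/4 = -0.95
  S[Y,Y] = ((-1.6)·(-1.6) + (0.4)·(0.4) + (3.4)·(3.4) + (1.4)·(1.4) + (-3.6)·(-3.6)) / 4 = 29.2/4 = 7.3
  S = [[7.3, -0.95],
 [-0.95, 7.3]].

Step 3 — invert S. det(S) = 7.3·7.3 - (-0.95)² = 52.3875.
  S^{-1} = (1/det) · [[d, -b], [-b, a]] = [[0.1393, 0.0181],
 [0.0181, 0.1393]].

Step 4 — quadratic form (x̄ - mu_0)^T · S^{-1} · (x̄ - mu_0):
  S^{-1} · (x̄ - mu_0) = (0.2882, 0.5307),
  (x̄ - mu_0)^T · [...] = (1.6)·(0.2882) + (3.6)·(0.5307) = 2.3716.

Step 5 — scale by n: T² = 5 · 2.3716 = 11.8578.

T² ≈ 11.8578


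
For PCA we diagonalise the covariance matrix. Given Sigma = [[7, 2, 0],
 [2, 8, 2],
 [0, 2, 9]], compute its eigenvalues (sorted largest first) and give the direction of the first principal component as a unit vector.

Step 1 — characteristic polynomial p(λ) = det(λI - Sigma) = λ³ - tr·λ² + c_1·λ - det, where tr = trace, c_1 = sum of the principal 2×2 minors, det = det(Sigma):
  tr = 7 + 8 + 9 = 24,
  c_1 = (7·8 - (2)²) + (7·9 - (0)²) + (8·9 - (2)²) = 52 + 63 + 68 = 183,
  det = 7·(8·9 - (2)²) - (2)·((2)·9 - (2)·(0)) + (0)·((2)·(2) - 8·(0)) = 7·(68) - (2)·(18) + (0)·(4) = 440.
  So p(λ) = λ³ - 24λ² + 183λ - 440.
Step 2 — look for an integer root (rational root theorem: any rational root is an integer divisor of 440). Testing λ = 5:
  p(5) = 125 - 600 + 915 - 440 = 0  ✓
  Dividing out (λ - 5): p(λ) = (λ - 5)(λ² - 19λ + 88).
Step 3 — remaining eigenvalues from the quadratic λ² - 19λ + 88 = 0:
  Δ = 19² - 4·88 = 361 - 352 = 9,  λ = (19 ± √9)/2 = (19 ± 3)/2 = 11 or 8.
  Sorted: λ_1 = 11,  λ_2 = 8,  λ_3 = 5  (check: sum = 24 = tr ✓).

Step 4 — unit eigenvector for λ_1 = 11: v spans the null space of (Sigma - λ_1 I), whose rows are
  r_1 = (-4, 2, 0),  r_2 = (2, -3, 2),  r_3 = (0, 2, -2).
  v is orthogonal to every row, so take v ∝ r_1 × r_2 = ((2)·(2) - (0)·(-3), (0)·(2) - (-4)·(2), (-4)·(-3) - (2)·(2)) = (4, 8, 8).
  Rescale (divide by 4): u = (1, 2, 2).
  ||u|| = √((1)² + (2)² + (2)²) = √(9) = 3,  v_1 = u/||u|| ≈ (0.3333, 0.6667, 0.6667) (||v_1|| = 1).

λ_1 = 11,  λ_2 = 8,  λ_3 = 5;  v_1 ≈ (0.3333, 0.6667, 0.6667)


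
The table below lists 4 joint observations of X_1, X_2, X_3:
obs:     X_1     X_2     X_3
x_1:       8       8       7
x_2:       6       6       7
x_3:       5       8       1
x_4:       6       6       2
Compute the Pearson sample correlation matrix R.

Step 1 — column means:
  mean(X_1) = (8 + 6 + 5 + 6) / 4 = 25/4 = 6.25
  mean(X_2) = (8 + 6 + 8 + 6) / 4 = 28/4 = 7
  mean(X_3) = (7 + 7 + 1 + 2) / 4 = 17/4 = 4.25

Step 2 — sample variances and covariances s[i,j] = (1/(n-1)) · Σ_k (x_{k,i} - mean_i) · (x_{k,j} - mean_j), with n-1 = 3:
  s[X_1,X_1] = ((1.75)·(1.75) + (-0.25)·(-0.25) + (-1.25)·(-1.25) + (-0.25)·(-0.25)) / 3 = 4.75/3 = 1.5833
  s[X_1,X_2] = ((1.75)·(1) + (-0.25)·(-1) + (-1.25)·(1) + (-0.25)·(-1)) / 3 = 1/3 = 0.3333
  s[X_1,X_3] = ((1.75)·(2.75) + (-0.25)·(2.75) + (-1.25)·(-3.25) + (-0.25)·(-2.25)) / 3 = 8.75/3 = 2.9167
  s[X_2,X_2] = ((1)·(1) + (-1)·(-1) + (1)·(1) + (-1)·(-1)) / 3 = 4/3 = 1.3333
  s[X_2,X_3] = ((1)·(2.75) + (-1)·(2.75) + (1)·(-3.25) + (-1)·(-2.25)) / 3 = -1/3 = -0.3333
  s[X_3,X_3] = ((2.75)·(2.75) + (2.75)·(2.75) + (-3.25)·(-3.25) + (-2.25)·(-2.25)) / 3 = 30.75/3 = 10.25
  Sample standard deviations s_i = √(s[i,i]):
  s(X_1) = √(1.5833) = 1.2583
  s(X_2) = √(1.3333) = 1.1547
  s(X_3) = √(10.25) = 3.2016

Step 3 — r_{ij} = s_{ij} / (s_i · s_j):
  r[X_1,X_1] = 1 (diagonal).
  r[X_1,X_2] = 0.3333 / (1.2583 · 1.1547) = 0.3333 / 1.453 = 0.2294
  r[X_1,X_3] = 2.9167 / (1.2583 · 3.2016) = 2.9167 / 4.0285 = 0.724
  r[X_2,X_2] = 1 (diagonal).
  r[X_2,X_3] = -0.3333 / (1.1547 · 3.2016) = -0.3333 / 3.6968 = -0.0902
  r[X_3,X_3] = 1 (diagonal).

R is symmetric with unit diagonal. Assembling:

R = [[1, 0.2294, 0.724],
 [0.2294, 1, -0.0902],
 [0.724, -0.0902, 1]]


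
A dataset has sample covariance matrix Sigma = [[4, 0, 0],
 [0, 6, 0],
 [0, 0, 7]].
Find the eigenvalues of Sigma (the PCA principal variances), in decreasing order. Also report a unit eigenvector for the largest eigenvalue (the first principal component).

Step 1 — characteristic polynomial p(λ) = det(λI - Sigma) = λ³ - tr·λ² + c_1·λ - det, where tr = trace, c_1 = sum of the principal 2×2 minors, det = det(Sigma):
  tr = 4 + 6 + 7 = 17,
  c_1 = (4·6 - (0)²) + (4·7 - (0)²) + (6·7 - (0)²) = 24 + 28 + 42 = 94,
  det = 4·(6·7 - (0)²) - (0)·((0)·7 - (0)·(0)) + (0)·((0)·(0) - 6·(0)) = 4·(42) - (0)·(0) + (0)·(0) = 168.
  So p(λ) = λ³ - 17λ² + 94λ - 168.
Step 2 — look for an integer root (rational root theorem: any rational root is an integer divisor of 168). Testing λ = 4:
  p(4) = 64 - 272 + 376 - 168 = 0  ✓
  Dividing out (λ - 4): p(λ) = (λ - 4)(λ² - 13λ + 42).
Step 3 — remaining eigenvalues from the quadratic λ² - 13λ + 42 = 0:
  Δ = 13² - 4·42 = 169 - 168 = 1,  λ = (13 ± √1)/2 = (13 ± 1)/2 = 7 or 6.
  Sorted: λ_1 = 7,  λ_2 = 6,  λ_3 = 4  (check: sum = 17 = tr ✓).

Step 4 — unit eigenvector for λ_1 = 7: v spans the null space of (Sigma - λ_1 I), whose rows are
  r_1 = (-3, 0, 0),  r_2 = (0, -1, 0),  r_3 = (0, 0, 0).
  v is orthogonal to every row, so take v ∝ r_1 × r_2 = ((0)·(0) - (0)·(-1), (0)·(0) - (-3)·(0), (-3)·(-1) - (0)·(0)) = (0, 0, 3).
  Rescale (divide by 3): u = (0, 0, 1).
  ||u|| = √((0)² + (0)² + (1)²) = √(1) = 1,  v_1 = u/||u|| ≈ (0, 0, 1) (||v_1|| = 1).

λ_1 = 7,  λ_2 = 6,  λ_3 = 4;  v_1 ≈ (0, 0, 1)


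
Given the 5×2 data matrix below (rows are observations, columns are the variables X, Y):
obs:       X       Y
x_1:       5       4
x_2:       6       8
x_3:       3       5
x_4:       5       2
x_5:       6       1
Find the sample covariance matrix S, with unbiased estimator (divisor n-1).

Step 1 — column means:
  mean(X) = (5 + 6 + 3 + 5 + 6) / 5 = 25/5 = 5
  mean(Y) = (4 + 8 + 5 + 2 + 1) / 5 = 20/5 = 4

Step 2 — sample covariance S[i,j] = (1/(n-1)) · Σ_k (x_{k,i} - mean_i) · (x_{k,j} - mean_j), with n-1 = 4.
  S[X,X] = ((0)·(0) + (1)·(1) + (-2)·(-2) + (0)·(0) + (1)·(1)) / 4 = 6/4 = 1.5
  S[X,Y] = ((0)·(0) + (1)·(4) + (-2)·(1) + (0)·(-2) + (1)·(-3)) / 4 = -1/4 = -0.25
  S[Y,Y] = ((0)·(0) + (4)·(4) + (1)·(1) + (-2)·(-2) + (-3)·(-3)) / 4 = 30/4 = 7.5

S is symmetric (S[j,i] = S[i,j]). Assembling:

S = [[1.5, -0.25],
 [-0.25, 7.5]]


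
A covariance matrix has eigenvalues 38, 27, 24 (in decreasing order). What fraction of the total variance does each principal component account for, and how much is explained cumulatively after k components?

Step 1 — total variance = trace(Sigma) = Σ λ_i = 38 + 27 + 24 = 89.

Step 2 — fraction explained by component i = λ_i / Σ λ:
  PC1: 38/89 = 0.427
  PC2: 27/89 = 0.3034
  PC3: 24/89 = 0.2697

Step 3 — cumulative fraction after k components = (λ_1 + ... + λ_k) / Σ λ:
  k = 1: 38/89 = 0.427
  k = 2: (38 + 27)/89 = 65/89 = 0.7303
  k = 3: (38 + 27 + 24)/89 = 89/89 = 1

Summary (fraction, with percent):

explained: PC1 0.427 (42.7%), PC2 0.3034 (30.34%), PC3 0.2697 (26.97%);  cumulative: 0.427, 0.7303, 1


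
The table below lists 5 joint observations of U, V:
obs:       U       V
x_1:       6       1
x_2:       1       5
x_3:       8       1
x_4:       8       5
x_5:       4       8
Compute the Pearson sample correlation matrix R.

Step 1 — column means:
  mean(U) = (6 + 1 + 8 + 8 + 4) / 5 = 27/5 = 5.4
  mean(V) = (1 + 5 + 1 + 5 + 8) / 5 = 20/5 = 4

Step 2 — sample variances and covariances s[i,j] = (1/(n-1)) · Σ_k (x_{k,i} - mean_i) · (x_{k,j} - mean_j), with n-1 = 4:
  s[U,U] = ((0.6)·(0.6) + (-4.4)·(-4.4) + (2.6)·(2.6) + (2.6)·(2.6) + (-1.4)·(-1.4)) / 4 = 35.2/4 = 8.8
  s[U,V] = ((0.6)·(-3) + (-4.4)·(1) + (2.6)·(-3) + (2.6)·(1) + (-1.4)·(4)) / 4 = -17/4 = -4.25
  s[V,V] = ((-3)·(-3) + (1)·(1) + (-3)·(-3) + (1)·(1) + (4)·(4)) / 4 = 36/4 = 9
  Sample standard deviations s_i = √(s[i,i]):
  s(U) = √(8.8) = 2.9665
  s(V) = √(9) = 3

Step 3 — r_{ij} = s_{ij} / (s_i · s_j):
  r[U,U] = 1 (diagonal).
  r[U,V] = -4.25 / (2.9665 · 3) = -4.25 / 8.8994 = -0.4776
  r[V,V] = 1 (diagonal).

R is symmetric with unit diagonal. Assembling:

R = [[1, -0.4776],
 [-0.4776, 1]]


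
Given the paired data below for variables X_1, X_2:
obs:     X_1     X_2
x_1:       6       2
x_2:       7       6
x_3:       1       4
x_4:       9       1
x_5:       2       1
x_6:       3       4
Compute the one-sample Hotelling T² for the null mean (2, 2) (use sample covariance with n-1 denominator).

Step 1 — sample mean vector:
  mean(X_1) = (6 + 7 + 1 + 9 + 2 + 3) / 6 = 28/6 = 4.6667
  mean(X_2) = (2 + 6 + 4 + 1 + 1 + 4) / 6 = 18/6 = 3
  x̄ = (4.6667, 3),  deviation x̄ - mu_0 = (4.6667, 3) - (2, 2) = (2.6667, 1).

Step 2 — sample covariance matrix, S[i,j] = (1/(n-1)) · Σ_k (x_{k,i} - mean_i) · (x_{k,j} - mean_j), divisor n-1 = 5:
  S[X_1,X_1] = ((1.3333)·(1.3333) + (2.3333)·(2.3333) + (-3.6667)·(-3.6667) + (4.3333)·(4.3333) + (-2.6667)·(-2.6667) + (-1.6667)·(-1.6667)) / 5 = 49.3333/5 = 9.8667
  S[X_1,X_2] = ((1.3333)·(-1) + (2.3333)·(3) + (-3.6667)·(1) + (4.3333)·(-2) + (-2.6667)·(-2) + (-1.6667)·(1)) / 5 = -3/5 = -0.6
  S[X_2,X_2] = ((-1)·(-1) + (3)·(3) + (1)·(1) + (-2)·(-2) + (-2)·(-2) + (1)·(1)) / 5 = 20/5 = 4
  S = [[9.8667, -0.6],
 [-0.6, 4]].

Step 3 — invert S. det(S) = 9.8667·4 - (-0.6)² = 39.1067.
  S^{-1} = (1/det) · [[d, -b], [-b, a]] = [[0.1023, 0.0153],
 [0.0153, 0.2523]].

Step 4 — quadratic form (x̄ - mu_0)^T · S^{-1} · (x̄ - mu_0):
  S^{-1} · (x̄ - mu_0) = (0.2881, 0.2932),
  (x̄ - mu_0)^T · [...] = (2.6667)·(0.2881) + (1)·(0.2932) = 1.0615.

Step 5 — scale by n: T² = 6 · 1.0615 = 6.3689.

T² ≈ 6.3689


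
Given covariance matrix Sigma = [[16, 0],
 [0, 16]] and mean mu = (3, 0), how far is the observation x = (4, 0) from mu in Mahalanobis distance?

Step 1 — centre the observation: (x - mu) = (1, 0).

Step 2 — invert Sigma. det(Sigma) = 16·16 - (0)² = 256.
  Sigma^{-1} = (1/det) · [[d, -b], [-b, a]] = [[0.0625, 0],
 [0, 0.0625]].

Step 3 — form the quadratic (x - mu)^T · Sigma^{-1} · (x - mu):
  Sigma^{-1} · (x - mu) = (0.0625, 0).
  (x - mu)^T · [Sigma^{-1} · (x - mu)] = (1)·(0.0625) + (0)·(0) = 0.0625.

Step 4 — take square root: d = √(0.0625) ≈ 0.25.

d(x, mu) = √(0.0625) ≈ 0.25


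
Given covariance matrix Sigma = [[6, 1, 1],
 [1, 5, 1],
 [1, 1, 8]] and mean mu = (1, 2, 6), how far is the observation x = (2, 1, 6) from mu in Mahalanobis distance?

Step 1 — centre the observation: (x - mu) = (1, -1, 0).

Step 2 — invert Sigma (cofactor / det for 3×3, or solve directly):
  Sigma^{-1} = [[0.1749, -0.0314, -0.0179],
 [-0.0314, 0.2108, -0.0224],
 [-0.0179, -0.0224, 0.13]].

Step 3 — form the quadratic (x - mu)^T · Sigma^{-1} · (x - mu):
  Sigma^{-1} · (x - mu) = (0.2063, -0.2422, 0.0045).
  (x - mu)^T · [Sigma^{-1} · (x - mu)] = (1)·(0.2063) + (-1)·(-0.2422) + (0)·(0.0045) = 0.4484.

Step 4 — take square root: d = √(0.4484) ≈ 0.6696.

d(x, mu) = √(0.4484) ≈ 0.6696


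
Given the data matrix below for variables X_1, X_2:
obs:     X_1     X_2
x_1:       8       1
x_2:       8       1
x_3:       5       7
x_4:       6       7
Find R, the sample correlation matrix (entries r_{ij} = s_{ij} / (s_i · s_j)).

Step 1 — column means:
  mean(X_1) = (8 + 8 + 5 + 6) / 4 = 27/4 = 6.75
  mean(X_2) = (1 + 1 + 7 + 7) / 4 = 16/4 = 4

Step 2 — sample variances and covariances s[i,j] = (1/(n-1)) · Σ_k (x_{k,i} - mean_i) · (x_{k,j} - mean_j), with n-1 = 3:
  s[X_1,X_1] = ((1.25)·(1.25) + (1.25)·(1.25) + (-1.75)·(-1.75) + (-0.75)·(-0.75)) / 3 = 6.75/3 = 2.25
  s[X_1,X_2] = ((1.25)·(-3) + (1.25)·(-3) + (-1.75)·(3) + (-0.75)·(3)) / 3 = -15/3 = -5
  s[X_2,X_2] = ((-3)·(-3) + (-3)·(-3) + (3)·(3) + (3)·(3)) / 3 = 36/3 = 12
  Sample standard deviations s_i = √(s[i,i]):
  s(X_1) = √(2.25) = 1.5
  s(X_2) = √(12) = 3.4641

Step 3 — r_{ij} = s_{ij} / (s_i · s_j):
  r[X_1,X_1] = 1 (diagonal).
  r[X_1,X_2] = -5 / (1.5 · 3.4641) = -5 / 5.1962 = -0.9623
  r[X_2,X_2] = 1 (diagonal).

R is symmetric with unit diagonal. Assembling:

R = [[1, -0.9623],
 [-0.9623, 1]]


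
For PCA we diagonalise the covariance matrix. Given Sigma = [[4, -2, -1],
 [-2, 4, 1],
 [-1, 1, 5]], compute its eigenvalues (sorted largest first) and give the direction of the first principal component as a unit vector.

Step 1 — characteristic polynomial p(λ) = det(λI - Sigma) = λ³ - tr·λ² + c_1·λ - det, where tr = trace, c_1 = sum of the principal 2×2 minors, det = det(Sigma):
  tr = 4 + 4 + 5 = 13,
  c_1 = (4·4 - (-2)²) + (4·5 - (-1)²) + (4·5 - (1)²) = 12 + 19 + 19 = 50,
  det = 4·(4·5 - (1)²) - (-2)·((-2)·5 - (1)·(-1)) + (-1)·((-2)·(1) - 4·(-1)) = 4·(19) - (-2)·(-9) + (-1)·(2) = 56.
  So p(λ) = λ³ - 13λ² + 50λ - 56.
Step 2 — look for an integer root (rational root theorem: any rational root is an integer divisor of 56). Testing λ = 2:
  p(2) = 8 - 52 + 100 - 56 = 0  ✓
  Dividing out (λ - 2): p(λ) = (λ - 2)(λ² - 11λ + 28).
Step 3 — remaining eigenvalues from the quadratic λ² - 11λ + 28 = 0:
  Δ = 11² - 4·28 = 121 - 112 = 9,  λ = (11 ± √9)/2 = (11 ± 3)/2 = 7 or 4.
  Sorted: λ_1 = 7,  λ_2 = 4,  λ_3 = 2  (check: sum = 13 = tr ✓).

Step 4 — unit eigenvector for λ_1 = 7: v spans the null space of (Sigma - λ_1 I), whose rows are
  r_1 = (-3, -2, -1),  r_2 = (-2, -3, 1),  r_3 = (-1, 1, -2).
  v is orthogonal to every row, so take v ∝ r_1 × r_2 = ((-2)·(1) - (-1)·(-3), (-1)·(-2) - (-3)·(1), (-3)·(-3) - (-2)·(-2)) = (-5, 5, 5).
  Rescale (divide by 5; multiply by -1 so the first nonzero entry is positive): u = (1, -1, -1).
  ||u|| = √((1)² + (-1)² + (-1)²) = √(3) ≈ 1.7321,  v_1 = u/||u|| ≈ (0.5774, -0.5774, -0.5774) (||v_1|| = 1).

λ_1 = 7,  λ_2 = 4,  λ_3 = 2;  v_1 ≈ (0.5774, -0.5774, -0.5774)
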